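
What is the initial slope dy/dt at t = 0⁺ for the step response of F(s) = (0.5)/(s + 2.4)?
IVT: y'(0⁺) = lim_{s→∞} s²·Y(s) = lim_{s→∞} s·F(s).
deg(num) = 0, deg(den) = 1, relative degree = 1, so s·F(s) → (leading num)/(leading den) = 0.5/1 = 0.5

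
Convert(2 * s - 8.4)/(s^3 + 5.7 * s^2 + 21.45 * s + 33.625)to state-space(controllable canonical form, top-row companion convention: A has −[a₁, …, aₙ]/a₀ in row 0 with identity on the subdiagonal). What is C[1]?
Reachable canonical form: C = numerator coefficients (right-aligned, zero-padded to length n).
num = 2*s - 8.4, C = [[0, 2, -8.4]].
C[1] = 2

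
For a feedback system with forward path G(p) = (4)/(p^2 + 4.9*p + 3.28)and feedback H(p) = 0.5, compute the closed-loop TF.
Closed-loop T = G/(1+GH).
Numerator: G_num * H_den = 4.
Denominator: G_den * H_den + G_num * H_num = (p^2 + 4.9*p + 3.28) + (2) = p^2 + 4.9*p + 5.28.
T(p) = (4)/(p^2 + 4.9*p + 5.28)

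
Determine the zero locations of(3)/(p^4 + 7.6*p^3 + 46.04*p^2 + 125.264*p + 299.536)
Numerator is a nonzero constant (3) → Zeros: none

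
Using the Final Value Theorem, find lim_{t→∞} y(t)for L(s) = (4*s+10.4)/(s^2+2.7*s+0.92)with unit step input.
FVT: lim_{t→∞} y(t) = lim_{s→0} s*Y(s) where Y(s) = L(s)/s.
= lim_{s→0} L(s) = L(0) = num(0)/den(0) = 10.4/0.92 = 11.3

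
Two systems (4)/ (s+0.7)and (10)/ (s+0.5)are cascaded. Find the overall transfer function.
Series: H = H₁ · H₂ = (n₁·n₂)/(d₁·d₂).
Num: n₁·n₂ = 40. Den: d₁·d₂ = s^2 + 1.2*s + 0.35.
H(s) = (40)/(s^2 + 1.2*s + 0.35)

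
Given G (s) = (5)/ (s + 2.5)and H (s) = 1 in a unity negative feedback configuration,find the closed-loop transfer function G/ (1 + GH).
Closed-loop T = G/(1+GH).
Numerator: G_num * H_den = 5.
Denominator: G_den * H_den + G_num * H_num = (s + 2.5) + (5) = s + 7.5.
T(s) = (5)/(s + 7.5)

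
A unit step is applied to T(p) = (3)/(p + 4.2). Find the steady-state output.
FVT: lim_{t→∞} y(t) = lim_{p→0} p*Y(p) where Y(p) = T(p)/p.
= lim_{p→0} T(p) = T(0) = num(0)/den(0) = 3/4.2 = 0.7143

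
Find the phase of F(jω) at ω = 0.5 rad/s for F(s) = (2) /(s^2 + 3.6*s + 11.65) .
Substitute s = j*0.5: F(j0.5) = 0.171171 - 0.027027j.
∠F(j0.5) = atan2(Im, Re) = atan2(-0.027027, 0.171171) = -8.97°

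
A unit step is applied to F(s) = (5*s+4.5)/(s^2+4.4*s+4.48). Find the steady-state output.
FVT: lim_{t→∞} y(t) = lim_{s→0} s*Y(s) where Y(s) = F(s)/s.
= lim_{s→0} F(s) = F(0) = num(0)/den(0) = 4.5/4.48 = 1.004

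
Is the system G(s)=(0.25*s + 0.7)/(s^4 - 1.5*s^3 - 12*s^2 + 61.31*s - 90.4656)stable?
Denominator: s^4 - 1.5*s^3 - 12*s^2 + 61.31*s - 90.4656 = (s - 2.4)(s + 4.7)(s^2 - 3.8*s + 8.02). Poles: -4.7, 1.9 + 2.1j, 1.9 - 2.1j, 2.4. All Re(p)<0: No (unstable)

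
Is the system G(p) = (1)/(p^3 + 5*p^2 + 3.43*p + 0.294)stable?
Denominator: p^3 + 5*p^2 + 3.43*p + 0.294 = (p + 0.1)(p + 0.7)(p + 4.2). Poles: -0.1, -0.7, -4.2. All Re(p)<0: Yes (stable)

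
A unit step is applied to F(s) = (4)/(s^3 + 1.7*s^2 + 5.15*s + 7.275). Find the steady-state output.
FVT: lim_{t→∞} y(t) = lim_{s→0} s*Y(s) where Y(s) = F(s)/s.
= lim_{s→0} F(s) = F(0) = num(0)/den(0) = 4/7.275 = 0.5498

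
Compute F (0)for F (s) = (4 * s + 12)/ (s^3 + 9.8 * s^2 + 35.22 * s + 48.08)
DC gain = F(0) = num(0)/den(0) = 12/48.08 = 0.2496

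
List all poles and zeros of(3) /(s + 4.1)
Set denominator = 0: s + 4.1 = 0 → Poles: -4.1
Numerator is a nonzero constant (3) → Zeros: none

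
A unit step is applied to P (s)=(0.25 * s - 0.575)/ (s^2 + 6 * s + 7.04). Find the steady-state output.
FVT: lim_{t→∞} y(t) = lim_{s→0} s*Y(s) where Y(s) = P(s)/s.
= lim_{s→0} P(s) = P(0) = num(0)/den(0) = -0.575/7.04 = -0.08168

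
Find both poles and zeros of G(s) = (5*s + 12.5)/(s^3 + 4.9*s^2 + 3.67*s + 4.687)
Set denominator = 0: s^3 + 4.9*s^2 + 3.67*s + 4.687 = (s + 4.3)(s^2 + 0.6*s + 1.09) = 0 → Poles: -0.3 + 1j, -0.3 - 1j, -4.3
Set numerator = 0: 5*s + 12.5 = 0 → Zeros: -2.5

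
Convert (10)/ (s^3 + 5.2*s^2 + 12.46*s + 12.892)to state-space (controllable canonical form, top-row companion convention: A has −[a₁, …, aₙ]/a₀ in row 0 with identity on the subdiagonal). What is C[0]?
Reachable canonical form: C = numerator coefficients (right-aligned, zero-padded to length n).
num = 10, C = [[0, 0, 10]].
C[0] = 0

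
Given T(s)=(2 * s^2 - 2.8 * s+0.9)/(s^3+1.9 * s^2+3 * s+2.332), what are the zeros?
Set numerator = 0: 2*s^2 - 2.8*s + 0.9 = 2*(s - 0.9)(s - 0.5) = 0 → Zeros: 0.5, 0.9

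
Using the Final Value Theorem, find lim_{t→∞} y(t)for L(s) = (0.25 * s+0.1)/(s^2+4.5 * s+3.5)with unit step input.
FVT: lim_{t→∞} y(t) = lim_{s→0} s*Y(s) where Y(s) = L(s)/s.
= lim_{s→0} L(s) = L(0) = num(0)/den(0) = 0.1/3.5 = 0.02857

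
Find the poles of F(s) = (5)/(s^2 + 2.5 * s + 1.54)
Set denominator = 0: s^2 + 2.5*s + 1.54 = (s + 1.4)(s + 1.1) = 0 → Poles: -1.1, -1.4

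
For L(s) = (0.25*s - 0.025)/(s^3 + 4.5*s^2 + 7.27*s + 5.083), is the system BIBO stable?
Denominator: s^3 + 4.5*s^2 + 7.27*s + 5.083 = (s + 2.3)(s^2 + 2.2*s + 2.21). Poles: -1.1 + 1j, -1.1 - 1j, -2.3. All Re(p)<0: Yes (stable)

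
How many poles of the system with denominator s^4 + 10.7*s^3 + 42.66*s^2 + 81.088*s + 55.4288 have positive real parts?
s^4 + 10.7*s^3 + 42.66*s^2 + 81.088*s + 55.4288 = (s + 4.9)(s + 1.4)(s^2 + 4.4*s + 8.08). Poles: -1.4, -2.2 + 1.8j, -2.2 - 1.8j, -4.9. RHP poles (Re>0): 0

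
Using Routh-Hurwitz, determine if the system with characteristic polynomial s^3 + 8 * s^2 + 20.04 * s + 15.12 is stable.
Routh array:
s^3: [1, 20.04]; s^2: [8, 15.12]; s^1: [18.15]; s^0: [15.12]
First column: [1, 8, 18.15, 15.12]. Sign changes = 0.
Yes, stable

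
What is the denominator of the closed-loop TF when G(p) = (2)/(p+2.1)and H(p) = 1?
Characteristic poly = G_den * H_den + G_num * H_num = (p + 2.1) + (2) = p + 4.1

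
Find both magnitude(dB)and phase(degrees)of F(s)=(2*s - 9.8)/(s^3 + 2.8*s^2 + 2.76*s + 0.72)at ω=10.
Substitute s = j*10: F(j10) = -0.0163264 - 0.0147672j.
|F| = 20*log₁₀(sqrt(Re²+Im²)) = -33.15 dB.
∠F = atan2(Im, Re) = -137.87°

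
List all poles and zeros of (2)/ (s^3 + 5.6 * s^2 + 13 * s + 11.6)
Set denominator = 0: s^3 + 5.6*s^2 + 13*s + 11.6 = (s + 2)(s^2 + 3.6*s + 5.8) = 0 → Poles: -1.8 + 1.6j, -1.8 - 1.6j, -2
Numerator is a nonzero constant (2) → Zeros: none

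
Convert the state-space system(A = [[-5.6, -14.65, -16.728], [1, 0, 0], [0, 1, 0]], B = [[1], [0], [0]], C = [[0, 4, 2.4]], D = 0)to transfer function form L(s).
L(s) = C(sI - A)⁻¹B + D.
Characteristic polynomial det(sI - A) = s^3 + 5.6*s^2 + 14.65*s + 16.728.
Numerator from C·adj(sI-A)·B + D·det(sI-A) = 4*s + 2.4.
L(s) = (4*s + 2.4)/(s^3 + 5.6*s^2 + 14.65*s + 16.728)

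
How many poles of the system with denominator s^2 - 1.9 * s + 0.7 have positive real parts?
s^2 - 1.9*s + 0.7 = (s - 1.4)(s - 0.5). Poles: 0.5, 1.4. RHP poles (Re>0): 2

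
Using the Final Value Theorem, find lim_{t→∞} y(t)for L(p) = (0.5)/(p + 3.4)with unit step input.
FVT: lim_{t→∞} y(t) = lim_{p→0} p*Y(p) where Y(p) = L(p)/p.
= lim_{p→0} L(p) = L(0) = num(0)/den(0) = 0.5/3.4 = 0.1471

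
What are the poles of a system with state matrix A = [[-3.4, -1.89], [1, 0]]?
Eigenvalues solve det(λI - A) = 0.
Characteristic polynomial: λ^2 + 3.4*λ + 1.89 = 0.
Factor: (λ + 0.7)(λ + 2.7) = 0.
Roots: -0.7, -2.7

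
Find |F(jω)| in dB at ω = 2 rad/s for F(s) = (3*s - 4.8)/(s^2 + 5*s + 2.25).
Substitute s = j*2: F(j2) = 0.663675 + 0.363857j.
|F(j2)| = sqrt(Re² + Im²) = 0.7569.
20*log₁₀(0.7569) = -2.42 dB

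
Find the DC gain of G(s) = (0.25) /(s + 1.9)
DC gain = G(0) = num(0)/den(0) = 0.25/1.9 = 0.1316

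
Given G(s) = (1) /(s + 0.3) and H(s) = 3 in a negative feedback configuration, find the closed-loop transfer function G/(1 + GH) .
Closed-loop T = G/(1+GH).
Numerator: G_num * H_den = 1.
Denominator: G_den * H_den + G_num * H_num = (s + 0.3) + (3) = s + 3.3.
T(s) = (1)/(s + 3.3)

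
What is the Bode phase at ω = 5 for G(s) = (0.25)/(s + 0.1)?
Substitute s = j*5: G(j5) = 0.0009996 - 0.04998j.
∠G(j5) = atan2(Im, Re) = atan2(-0.04998, 0.0009996) = -88.85°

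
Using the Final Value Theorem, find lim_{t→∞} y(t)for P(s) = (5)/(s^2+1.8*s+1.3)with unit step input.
FVT: lim_{t→∞} y(t) = lim_{s→0} s*Y(s) where Y(s) = P(s)/s.
= lim_{s→0} P(s) = P(0) = num(0)/den(0) = 5/1.3 = 3.846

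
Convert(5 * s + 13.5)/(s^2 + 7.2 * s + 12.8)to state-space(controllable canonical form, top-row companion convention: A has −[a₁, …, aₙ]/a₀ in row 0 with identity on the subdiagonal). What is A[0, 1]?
Reachable canonical form for den = s^2 + 7.2*s + 12.8: top row of A = -[a₁,a₂,...,aₙ]/a₀, ones on the subdiagonal, zeros elsewhere.
A = [[-7.2, -12.8], [1, 0]].
A[0,1] = -12.8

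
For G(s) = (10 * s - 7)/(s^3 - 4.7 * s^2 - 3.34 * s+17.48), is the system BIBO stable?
Denominator: s^3 - 4.7*s^2 - 3.34*s + 17.48 = (s - 2)(s - 4.6)(s + 1.9). Poles: -1.9, 2, 4.6. All Re(p)<0: No (unstable)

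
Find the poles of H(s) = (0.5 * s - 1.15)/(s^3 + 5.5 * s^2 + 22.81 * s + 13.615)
Set denominator = 0: s^3 + 5.5*s^2 + 22.81*s + 13.615 = (s + 0.7)(s^2 + 4.8*s + 19.45) = 0 → Poles: -0.7, -2.4 + 3.7j, -2.4 - 3.7j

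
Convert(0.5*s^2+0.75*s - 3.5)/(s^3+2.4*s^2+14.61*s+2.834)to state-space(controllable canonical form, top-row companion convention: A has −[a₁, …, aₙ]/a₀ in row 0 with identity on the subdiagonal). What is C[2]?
Reachable canonical form: C = numerator coefficients (right-aligned, zero-padded to length n).
num = 0.5*s^2 + 0.75*s - 3.5, C = [[0.5, 0.75, -3.5]].
C[2] = -3.5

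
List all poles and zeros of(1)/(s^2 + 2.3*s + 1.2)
Set denominator = 0: s^2 + 2.3*s + 1.2 = (s + 0.8)(s + 1.5) = 0 → Poles: -0.8, -1.5
Numerator is a nonzero constant (1) → Zeros: none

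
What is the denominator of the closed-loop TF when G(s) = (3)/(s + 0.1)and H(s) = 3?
Characteristic poly = G_den * H_den + G_num * H_num = (s + 0.1) + (9) = s + 9.1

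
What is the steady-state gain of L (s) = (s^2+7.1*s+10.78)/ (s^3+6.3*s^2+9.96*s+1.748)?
DC gain = L(0) = num(0)/den(0) = 10.78/1.748 = 6.167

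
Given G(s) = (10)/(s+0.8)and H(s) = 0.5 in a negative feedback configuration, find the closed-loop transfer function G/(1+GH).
Closed-loop T = G/(1+GH).
Numerator: G_num * H_den = 10.
Denominator: G_den * H_den + G_num * H_num = (s + 0.8) + (5) = s + 5.8.
T(s) = (10)/(s + 5.8)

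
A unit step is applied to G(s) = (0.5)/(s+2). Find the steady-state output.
FVT: lim_{t→∞} y(t) = lim_{s→0} s*Y(s) where Y(s) = G(s)/s.
= lim_{s→0} G(s) = G(0) = num(0)/den(0) = 0.5/2 = 0.25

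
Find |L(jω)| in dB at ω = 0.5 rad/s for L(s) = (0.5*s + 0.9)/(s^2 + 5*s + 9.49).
Substitute s = j*0.5: L(j0.5) = 0.0975798 + 0.000654825j.
|L(j0.5)| = sqrt(Re² + Im²) = 0.09758.
20*log₁₀(0.09758) = -20.21 dB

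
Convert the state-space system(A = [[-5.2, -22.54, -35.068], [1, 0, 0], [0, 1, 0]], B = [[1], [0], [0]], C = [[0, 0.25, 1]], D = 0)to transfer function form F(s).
F(s) = C(sI - A)⁻¹B + D.
Characteristic polynomial det(sI - A) = s^3 + 5.2*s^2 + 22.54*s + 35.068.
Numerator from C·adj(sI-A)·B + D·det(sI-A) = 0.25*s + 1.
F(s) = (0.25*s + 1)/(s^3 + 5.2*s^2 + 22.54*s + 35.068)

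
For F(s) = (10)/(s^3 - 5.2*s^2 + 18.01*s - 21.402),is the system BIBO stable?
Denominator: s^3 - 5.2*s^2 + 18.01*s - 21.402 = (s - 1.8)(s^2 - 3.4*s + 11.89). Poles: 1.7 + 3j, 1.7 - 3j, 1.8. All Re(p)<0: No (unstable)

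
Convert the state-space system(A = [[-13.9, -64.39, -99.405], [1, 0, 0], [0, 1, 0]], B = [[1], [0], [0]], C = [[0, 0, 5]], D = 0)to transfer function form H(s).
H(s) = C(sI - A)⁻¹B + D.
Characteristic polynomial det(sI - A) = s^3 + 13.9*s^2 + 64.39*s + 99.405.
Numerator from C·adj(sI-A)·B + D·det(sI-A) = 5.
H(s) = (5)/(s^3 + 13.9*s^2 + 64.39*s + 99.405)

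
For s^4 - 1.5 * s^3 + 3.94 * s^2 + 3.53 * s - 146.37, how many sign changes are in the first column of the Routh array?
Routh array:
s^4: [1, 3.94, -146.37]; s^3: [-1.5, 3.53]; s^2: [6.29333, -146.37]; s^1: [-31.3569]; s^0: [-146.37]
First column: [1, -1.5, 6.29333, -31.3569, -146.37]. Sign changes = 3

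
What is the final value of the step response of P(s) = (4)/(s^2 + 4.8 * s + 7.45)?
FVT: lim_{t→∞} y(t) = lim_{s→0} s*Y(s) where Y(s) = P(s)/s.
= lim_{s→0} P(s) = P(0) = num(0)/den(0) = 4/7.45 = 0.5369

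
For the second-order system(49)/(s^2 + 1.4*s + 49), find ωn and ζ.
Standard form: ωn²/(s²+2ζωn·s+ωn²).
const=49=ωn² → ωn=7, s coeff=1.4=2ζωn → ζ=0.1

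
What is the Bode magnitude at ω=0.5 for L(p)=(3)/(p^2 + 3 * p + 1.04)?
Substitute p = j*0.5: L(j0.5) = 0.824606 - 1.56571j.
|L(j0.5)| = sqrt(Re² + Im²) = 1.77.
20*log₁₀(1.77) = 4.96 dB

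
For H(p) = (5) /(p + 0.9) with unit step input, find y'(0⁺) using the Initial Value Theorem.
IVT: y'(0⁺) = lim_{p→∞} p²·Y(p) = lim_{p→∞} p·H(p).
deg(num) = 0, deg(den) = 1, relative degree = 1, so p·H(p) → (leading num)/(leading den) = 5/1 = 5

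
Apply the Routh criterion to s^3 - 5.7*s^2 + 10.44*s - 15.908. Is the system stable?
Routh array:
s^3: [1, 10.44]; s^2: [-5.7, -15.908]; s^1: [7.64912]; s^0: [-15.908]
First column: [1, -5.7, 7.64912, -15.908]. Sign changes = 3.
No, unstable (3 RHP root(s))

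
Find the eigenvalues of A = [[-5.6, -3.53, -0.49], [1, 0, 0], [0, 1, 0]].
Eigenvalues solve det(λI - A) = 0.
Characteristic polynomial: λ^3 + 5.6*λ^2 + 3.53*λ + 0.49 = 0.
Factor: (λ + 4.9)(λ + 0.2)(λ + 0.5) = 0.
Roots: -0.2, -0.5, -4.9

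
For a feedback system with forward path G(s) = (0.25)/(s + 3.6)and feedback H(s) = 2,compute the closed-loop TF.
Closed-loop T = G/(1+GH).
Numerator: G_num * H_den = 0.25.
Denominator: G_den * H_den + G_num * H_num = (s + 3.6) + (0.5) = s + 4.1.
T(s) = (0.25)/(s + 4.1)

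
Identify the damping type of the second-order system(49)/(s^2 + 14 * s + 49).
Standard form: ωn²/(s²+2ζωn·s+ωn²) gives ωn=7, ζ=1.
Critically damped (ζ = 1)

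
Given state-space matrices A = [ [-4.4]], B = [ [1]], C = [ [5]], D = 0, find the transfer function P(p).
P(p) = C(pI - A)⁻¹B + D.
Characteristic polynomial det(pI - A) = p + 4.4.
Numerator from C·adj(pI-A)·B + D·det(pI-A) = 5.
P(p) = (5)/(p + 4.4)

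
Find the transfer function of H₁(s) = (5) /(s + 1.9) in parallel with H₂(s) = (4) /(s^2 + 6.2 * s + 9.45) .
Parallel: H = H₁ + H₂ = (n₁·d₂ + n₂·d₁)/(d₁·d₂).
n₁·d₂ = 5*s^2 + 31*s + 47.25. n₂·d₁ = 4*s + 7.6. Sum = 5*s^2 + 35*s + 54.85. d₁·d₂ = s^3 + 8.1*s^2 + 21.23*s + 17.955.
H(s) = (5*s^2 + 35*s + 54.85)/(s^3 + 8.1*s^2 + 21.23*s + 17.955)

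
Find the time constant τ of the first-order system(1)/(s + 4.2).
First-order system: τ = -1/pole. Pole = -4.2. τ = -1/(-4.2) = 0.2381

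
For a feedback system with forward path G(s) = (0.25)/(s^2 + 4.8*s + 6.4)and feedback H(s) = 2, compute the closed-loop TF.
Closed-loop T = G/(1+GH).
Numerator: G_num * H_den = 0.25.
Denominator: G_den * H_den + G_num * H_num = (s^2 + 4.8*s + 6.4) + (0.5) = s^2 + 4.8*s + 6.9.
T(s) = (0.25)/(s^2 + 4.8*s + 6.9)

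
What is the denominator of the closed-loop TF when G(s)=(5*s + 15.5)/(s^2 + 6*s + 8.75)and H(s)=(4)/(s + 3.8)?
Characteristic poly = G_den * H_den + G_num * H_num = (s^3 + 9.8*s^2 + 31.55*s + 33.25) + (20*s + 62) = s^3 + 9.8*s^2 + 51.55*s + 95.25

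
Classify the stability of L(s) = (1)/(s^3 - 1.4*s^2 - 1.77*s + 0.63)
Denominator: s^3 - 1.4*s^2 - 1.77*s + 0.63 = (s - 2.1)(s - 0.3)(s + 1). Poles: -1, 0.3, 2.1. Unstable (2 pole(s) in RHP)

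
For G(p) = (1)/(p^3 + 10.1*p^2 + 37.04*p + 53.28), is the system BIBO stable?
Denominator: p^3 + 10.1*p^2 + 37.04*p + 53.28 = (p + 4.5)(p^2 + 5.6*p + 11.84). Poles: -2.8 + 2j, -2.8 - 2j, -4.5. All Re(p)<0: Yes (stable)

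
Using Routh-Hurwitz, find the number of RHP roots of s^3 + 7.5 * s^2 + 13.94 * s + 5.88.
Routh array:
s^3: [1, 13.94]; s^2: [7.5, 5.88]; s^1: [13.156]; s^0: [5.88]
First column: [1, 7.5, 13.156, 5.88]. Sign changes = RHP roots = 0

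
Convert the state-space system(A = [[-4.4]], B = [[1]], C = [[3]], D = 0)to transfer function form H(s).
H(s) = C(sI - A)⁻¹B + D.
Characteristic polynomial det(sI - A) = s + 4.4.
Numerator from C·adj(sI-A)·B + D·det(sI-A) = 3.
H(s) = (3)/(s + 4.4)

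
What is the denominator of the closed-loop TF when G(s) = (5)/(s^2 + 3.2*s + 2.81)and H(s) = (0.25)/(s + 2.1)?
Characteristic poly = G_den * H_den + G_num * H_num = (s^3 + 5.3*s^2 + 9.53*s + 5.901) + (1.25) = s^3 + 5.3*s^2 + 9.53*s + 7.151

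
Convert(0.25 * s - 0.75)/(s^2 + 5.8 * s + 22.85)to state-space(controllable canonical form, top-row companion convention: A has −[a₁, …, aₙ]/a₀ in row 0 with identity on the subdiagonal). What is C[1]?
Reachable canonical form: C = numerator coefficients (right-aligned, zero-padded to length n).
num = 0.25*s - 0.75, C = [[0.25, -0.75]].
C[1] = -0.75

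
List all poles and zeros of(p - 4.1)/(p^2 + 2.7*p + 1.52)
Set denominator = 0: p^2 + 2.7*p + 1.52 = (p + 1.9)(p + 0.8) = 0 → Poles: -0.8, -1.9
Set numerator = 0: p - 4.1 = 0 → Zeros: 4.1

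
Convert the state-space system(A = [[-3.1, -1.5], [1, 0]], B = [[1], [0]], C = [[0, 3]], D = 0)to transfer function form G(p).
G(p) = C(pI - A)⁻¹B + D.
Characteristic polynomial det(pI - A) = p^2 + 3.1*p + 1.5.
Numerator from C·adj(pI-A)·B + D·det(pI-A) = 3.
G(p) = (3)/(p^2 + 3.1*p + 1.5)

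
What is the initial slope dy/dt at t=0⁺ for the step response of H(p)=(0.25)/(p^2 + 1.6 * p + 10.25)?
IVT: y'(0⁺) = lim_{p→∞} p²·Y(p) = lim_{p→∞} p·H(p).
deg(num) = 0, deg(den) = 2, relative degree = 2 ≥ 2, so p·H(p) → 0. Initial slope = 0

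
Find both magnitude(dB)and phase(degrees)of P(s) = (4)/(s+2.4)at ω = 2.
Substitute s = j*2: P(j2) = 0.983607 - 0.819672j.
|P| = 20*log₁₀(sqrt(Re²+Im²)) = 2.15 dB.
∠P = atan2(Im, Re) = -39.81°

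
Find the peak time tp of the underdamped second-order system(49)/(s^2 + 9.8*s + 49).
Standard form: ωn²/(s²+2ζωn·s+ωn²) → ωn = 7, ζ = 0.7.
ωd = ωn·√(1-ζ²) = 7·√(1-0.7²) = 4.999.
tp = π/ωd = π/4.999 = 0.6284 s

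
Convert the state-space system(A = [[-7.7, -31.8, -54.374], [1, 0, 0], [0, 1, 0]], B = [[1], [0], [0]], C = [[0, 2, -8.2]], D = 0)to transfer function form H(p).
H(p) = C(pI - A)⁻¹B + D.
Characteristic polynomial det(pI - A) = p^3 + 7.7*p^2 + 31.8*p + 54.374.
Numerator from C·adj(pI-A)·B + D·det(pI-A) = 2*p - 8.2.
H(p) = (2*p - 8.2)/(p^3 + 7.7*p^2 + 31.8*p + 54.374)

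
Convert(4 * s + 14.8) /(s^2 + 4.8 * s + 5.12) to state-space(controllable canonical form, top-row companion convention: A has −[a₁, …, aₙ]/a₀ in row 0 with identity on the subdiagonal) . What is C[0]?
Reachable canonical form: C = numerator coefficients (right-aligned, zero-padded to length n).
num = 4*s + 14.8, C = [[4, 14.8]].
C[0] = 4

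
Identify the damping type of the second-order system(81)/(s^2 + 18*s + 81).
Standard form: ωn²/(s²+2ζωn·s+ωn²) gives ωn=9, ζ=1.
Critically damped (ζ = 1)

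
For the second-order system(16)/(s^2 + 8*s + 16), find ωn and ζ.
Standard form: ωn²/(s²+2ζωn·s+ωn²).
const=16=ωn² → ωn=4, s coeff=8=2ζωn → ζ=1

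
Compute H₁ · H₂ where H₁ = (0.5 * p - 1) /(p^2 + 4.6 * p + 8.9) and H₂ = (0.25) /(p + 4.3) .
Series: H = H₁ · H₂ = (n₁·n₂)/(d₁·d₂).
Num: n₁·n₂ = 0.125*p - 0.25. Den: d₁·d₂ = p^3 + 8.9*p^2 + 28.68*p + 38.27.
H(p) = (0.125*p - 0.25)/(p^3 + 8.9*p^2 + 28.68*p + 38.27)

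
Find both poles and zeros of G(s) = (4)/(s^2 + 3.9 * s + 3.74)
Set denominator = 0: s^2 + 3.9*s + 3.74 = (s + 2.2)(s + 1.7) = 0 → Poles: -1.7, -2.2
Numerator is a nonzero constant (4) → Zeros: none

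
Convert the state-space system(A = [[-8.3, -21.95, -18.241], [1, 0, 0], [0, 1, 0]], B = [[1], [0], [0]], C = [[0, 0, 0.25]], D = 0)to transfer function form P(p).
P(p) = C(pI - A)⁻¹B + D.
Characteristic polynomial det(pI - A) = p^3 + 8.3*p^2 + 21.95*p + 18.241.
Numerator from C·adj(pI-A)·B + D·det(pI-A) = 0.25.
P(p) = (0.25)/(p^3 + 8.3*p^2 + 21.95*p + 18.241)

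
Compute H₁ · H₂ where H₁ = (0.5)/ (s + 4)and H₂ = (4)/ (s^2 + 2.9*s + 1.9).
Series: H = H₁ · H₂ = (n₁·n₂)/(d₁·d₂).
Num: n₁·n₂ = 2. Den: d₁·d₂ = s^3 + 6.9*s^2 + 13.5*s + 7.6.
H(s) = (2)/(s^3 + 6.9*s^2 + 13.5*s + 7.6)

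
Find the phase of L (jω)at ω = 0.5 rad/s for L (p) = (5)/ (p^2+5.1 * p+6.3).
Substitute p = j*0.5: L(j0.5) = 0.701775 - 0.295789j.
∠L(j0.5) = atan2(Im, Re) = atan2(-0.295789, 0.701775) = -22.85°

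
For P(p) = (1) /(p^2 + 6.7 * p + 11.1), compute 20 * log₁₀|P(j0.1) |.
Substitute p = j*0.1: P(j0.1) = 0.0898434 - 0.00542787j.
|P(j0.1)| = sqrt(Re² + Im²) = 0.09001.
20*log₁₀(0.09001) = -20.91 dB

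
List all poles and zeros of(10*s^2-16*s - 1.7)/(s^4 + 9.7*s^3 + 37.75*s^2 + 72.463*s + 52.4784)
Set denominator = 0: s^4 + 9.7*s^3 + 37.75*s^2 + 72.463*s + 52.4784 = (s + 1.6)(s + 3.9)(s^2 + 4.2*s + 8.41) = 0 → Poles: -1.6, -2.1 + 2j, -2.1 - 2j, -3.9
Set numerator = 0: 10*s^2 - 16*s - 1.7 = 10*(s + 0.1)(s - 1.7) = 0 → Zeros: -0.1, 1.7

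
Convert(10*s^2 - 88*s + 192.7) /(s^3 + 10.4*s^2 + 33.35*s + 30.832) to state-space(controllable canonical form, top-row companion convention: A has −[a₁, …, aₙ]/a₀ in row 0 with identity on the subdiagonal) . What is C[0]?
Reachable canonical form: C = numerator coefficients (right-aligned, zero-padded to length n).
num = 10*s^2 - 88*s + 192.7, C = [[10, -88, 192.7]].
C[0] = 10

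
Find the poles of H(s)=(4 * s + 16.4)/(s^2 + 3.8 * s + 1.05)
Set denominator = 0: s^2 + 3.8*s + 1.05 = (s + 3.5)(s + 0.3) = 0 → Poles: -0.3, -3.5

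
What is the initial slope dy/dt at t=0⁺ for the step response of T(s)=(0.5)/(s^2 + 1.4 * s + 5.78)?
IVT: y'(0⁺) = lim_{s→∞} s²·Y(s) = lim_{s→∞} s·T(s).
deg(num) = 0, deg(den) = 2, relative degree = 2 ≥ 2, so s·T(s) → 0. Initial slope = 0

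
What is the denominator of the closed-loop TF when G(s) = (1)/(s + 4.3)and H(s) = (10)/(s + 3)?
Characteristic poly = G_den * H_den + G_num * H_num = (s^2 + 7.3*s + 12.9) + (10) = s^2 + 7.3*s + 22.9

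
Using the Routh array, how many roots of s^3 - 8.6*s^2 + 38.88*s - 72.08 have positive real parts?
Routh array:
s^3: [1, 38.88]; s^2: [-8.6, -72.08]; s^1: [30.4986]; s^0: [-72.08]
First column: [1, -8.6, 30.4986, -72.08]. Sign changes = RHP roots = 3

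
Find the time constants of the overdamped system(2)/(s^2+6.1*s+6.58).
Overdamped: real poles at -1.4, -4.7. τ = -1/pole → τ₁ = 0.7143, τ₂ = 0.2128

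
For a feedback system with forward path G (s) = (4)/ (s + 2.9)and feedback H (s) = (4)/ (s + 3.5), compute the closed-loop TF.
Closed-loop T = G/(1+GH).
Numerator: G_num * H_den = 4*s + 14.
Denominator: G_den * H_den + G_num * H_num = (s^2 + 6.4*s + 10.15) + (16) = s^2 + 6.4*s + 26.15.
T(s) = (4*s + 14)/(s^2 + 6.4*s + 26.15)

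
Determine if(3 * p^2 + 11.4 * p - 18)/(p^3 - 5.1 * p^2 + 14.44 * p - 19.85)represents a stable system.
Denominator: p^3 - 5.1*p^2 + 14.44*p - 19.85 = (p - 2.5)(p^2 - 2.6*p + 7.94). Poles: 1.3 + 2.5j, 1.3 - 2.5j, 2.5. All Re(p)<0: No (unstable)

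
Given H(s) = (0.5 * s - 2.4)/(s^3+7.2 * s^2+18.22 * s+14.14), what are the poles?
Set denominator = 0: s^3 + 7.2*s^2 + 18.22*s + 14.14 = (s + 1.4)(s^2 + 5.8*s + 10.1) = 0 → Poles: -1.4, -2.9 + 1.3j, -2.9 - 1.3j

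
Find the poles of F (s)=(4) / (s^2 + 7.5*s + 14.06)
Set denominator = 0: s^2 + 7.5*s + 14.06 = (s + 3.7)(s + 3.8) = 0 → Poles: -3.7, -3.8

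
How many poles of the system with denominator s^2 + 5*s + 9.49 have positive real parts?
Poles: -2.5 + 1.8j, -2.5 - 1.8j. RHP poles (Re>0): 0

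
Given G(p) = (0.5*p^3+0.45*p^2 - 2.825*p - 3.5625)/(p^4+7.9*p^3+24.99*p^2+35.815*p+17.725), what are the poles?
Set denominator = 0: p^4 + 7.9*p^3 + 24.99*p^2 + 35.815*p + 17.725 = (p + 2.5)(p + 1)(p^2 + 4.4*p + 7.09) = 0 → Poles: -1, -2.2 + 1.5j, -2.2 - 1.5j, -2.5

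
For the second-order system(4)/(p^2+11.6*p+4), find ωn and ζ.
Standard form: ωn²/(p²+2ζωn·p+ωn²).
const=4=ωn² → ωn=2, p coeff=11.6=2ζωn → ζ=2.9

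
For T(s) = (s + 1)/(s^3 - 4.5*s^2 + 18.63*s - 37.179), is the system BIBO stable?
Denominator: s^3 - 4.5*s^2 + 18.63*s - 37.179 = (s - 2.7)(s^2 - 1.8*s + 13.77). Poles: 0.9 + 3.6j, 0.9 - 3.6j, 2.7. All Re(p)<0: No (unstable)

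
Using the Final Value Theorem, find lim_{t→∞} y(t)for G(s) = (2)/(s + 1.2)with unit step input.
FVT: lim_{t→∞} y(t) = lim_{s→0} s*Y(s) where Y(s) = G(s)/s.
= lim_{s→0} G(s) = G(0) = num(0)/den(0) = 2/1.2 = 1.667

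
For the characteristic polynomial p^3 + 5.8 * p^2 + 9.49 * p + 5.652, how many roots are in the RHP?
p^3 + 5.8*p^2 + 9.49*p + 5.652 = (p + 3.6)(p^2 + 2.2*p + 1.57). Poles: -1.1 + 0.6j, -1.1 - 0.6j, -3.6. RHP poles (Re>0): 0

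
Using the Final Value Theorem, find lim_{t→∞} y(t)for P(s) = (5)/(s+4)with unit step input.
FVT: lim_{t→∞} y(t) = lim_{s→0} s*Y(s) where Y(s) = P(s)/s.
= lim_{s→0} P(s) = P(0) = num(0)/den(0) = 5/4 = 1.25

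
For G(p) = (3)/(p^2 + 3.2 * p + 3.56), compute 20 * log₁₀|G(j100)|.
Substitute p = j*100: G(j100) = -0.0002998 - 9.597e-06j.
|G(j100)| = sqrt(Re² + Im²) = 0.0003.
20*log₁₀(0.0003) = -70.46 dB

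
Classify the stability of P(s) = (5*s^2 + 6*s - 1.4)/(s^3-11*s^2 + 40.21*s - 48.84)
Denominator: s^3 - 11*s^2 + 40.21*s - 48.84 = (s - 3.3)(s - 3.7)(s - 4). Poles: 3.3, 3.7, 4. Unstable (3 pole(s) in RHP)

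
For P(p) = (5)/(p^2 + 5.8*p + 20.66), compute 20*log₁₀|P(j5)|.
Substitute p = j*5: P(j5) = -0.0252374 - 0.168637j.
|P(j5)| = sqrt(Re² + Im²) = 0.1705.
20*log₁₀(0.1705) = -15.36 dB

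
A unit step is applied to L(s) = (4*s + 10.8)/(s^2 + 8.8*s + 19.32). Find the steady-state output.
FVT: lim_{t→∞} y(t) = lim_{s→0} s*Y(s) where Y(s) = L(s)/s.
= lim_{s→0} L(s) = L(0) = num(0)/den(0) = 10.8/19.32 = 0.559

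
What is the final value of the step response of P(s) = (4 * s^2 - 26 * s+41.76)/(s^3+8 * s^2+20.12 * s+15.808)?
FVT: lim_{t→∞} y(t) = lim_{s→0} s*Y(s) where Y(s) = P(s)/s.
= lim_{s→0} P(s) = P(0) = num(0)/den(0) = 41.76/15.808 = 2.642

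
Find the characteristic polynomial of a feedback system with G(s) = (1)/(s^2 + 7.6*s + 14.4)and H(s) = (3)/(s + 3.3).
Characteristic poly = G_den * H_den + G_num * H_num = (s^3 + 10.9*s^2 + 39.48*s + 47.52) + (3) = s^3 + 10.9*s^2 + 39.48*s + 50.52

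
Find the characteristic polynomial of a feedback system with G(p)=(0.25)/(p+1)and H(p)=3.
Characteristic poly = G_den * H_den + G_num * H_num = (p + 1) + (0.75) = p + 1.75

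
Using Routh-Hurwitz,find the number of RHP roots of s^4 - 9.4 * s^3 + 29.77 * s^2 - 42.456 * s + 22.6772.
Routh array:
s^4: [1, 29.77, 22.6772]; s^3: [-9.4, -42.456]; s^2: [25.2534, 22.6772]; s^1: [-34.0149]; s^0: [22.6772]
First column: [1, -9.4, 25.2534, -34.0149, 22.6772]. Sign changes = RHP roots = 4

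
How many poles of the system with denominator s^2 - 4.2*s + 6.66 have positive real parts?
Poles: 2.1 + 1.5j, 2.1 - 1.5j. RHP poles (Re>0): 2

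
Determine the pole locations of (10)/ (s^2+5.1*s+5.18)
Set denominator = 0: s^2 + 5.1*s + 5.18 = (s + 1.4)(s + 3.7) = 0 → Poles: -1.4, -3.7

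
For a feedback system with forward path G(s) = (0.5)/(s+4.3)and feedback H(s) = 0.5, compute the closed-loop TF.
Closed-loop T = G/(1+GH).
Numerator: G_num * H_den = 0.5.
Denominator: G_den * H_den + G_num * H_num = (s + 4.3) + (0.25) = s + 4.55.
T(s) = (0.5)/(s + 4.55)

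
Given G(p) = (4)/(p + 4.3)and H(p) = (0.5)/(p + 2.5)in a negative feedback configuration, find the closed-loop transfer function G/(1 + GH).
Closed-loop T = G/(1+GH).
Numerator: G_num * H_den = 4*p + 10.
Denominator: G_den * H_den + G_num * H_num = (p^2 + 6.8*p + 10.75) + (2) = p^2 + 6.8*p + 12.75.
T(p) = (4*p + 10)/(p^2 + 6.8*p + 12.75)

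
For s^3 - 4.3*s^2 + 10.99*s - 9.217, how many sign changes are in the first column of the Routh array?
Routh array:
s^3: [1, 10.99]; s^2: [-4.3, -9.217]; s^1: [8.84651]; s^0: [-9.217]
First column: [1, -4.3, 8.84651, -9.217]. Sign changes = 3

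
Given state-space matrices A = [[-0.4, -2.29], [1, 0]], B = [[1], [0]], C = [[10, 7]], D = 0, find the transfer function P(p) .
P(p) = C(pI - A)⁻¹B + D.
Characteristic polynomial det(pI - A) = p^2 + 0.4*p + 2.29.
Numerator from C·adj(pI-A)·B + D·det(pI-A) = 10*p + 7.
P(p) = (10*p + 7)/(p^2 + 0.4*p + 2.29)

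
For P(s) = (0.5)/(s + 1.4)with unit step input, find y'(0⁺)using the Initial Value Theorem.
IVT: y'(0⁺) = lim_{s→∞} s²·Y(s) = lim_{s→∞} s·P(s).
deg(num) = 0, deg(den) = 1, relative degree = 1, so s·P(s) → (leading num)/(leading den) = 0.5/1 = 0.5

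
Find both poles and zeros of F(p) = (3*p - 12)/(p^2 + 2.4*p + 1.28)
Set denominator = 0: p^2 + 2.4*p + 1.28 = (p + 1.6)(p + 0.8) = 0 → Poles: -0.8, -1.6
Set numerator = 0: 3*p - 12 = 0 → Zeros: 4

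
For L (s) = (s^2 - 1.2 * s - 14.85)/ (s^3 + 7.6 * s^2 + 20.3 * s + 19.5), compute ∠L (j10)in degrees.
Substitute s = j*10: L(j10) = 0.0799379 - 0.0698319j.
∠L(j10) = atan2(Im, Re) = atan2(-0.0698319, 0.0799379) = -41.14°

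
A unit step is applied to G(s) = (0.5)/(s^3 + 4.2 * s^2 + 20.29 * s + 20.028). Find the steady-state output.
FVT: lim_{t→∞} y(t) = lim_{s→0} s*Y(s) where Y(s) = G(s)/s.
= lim_{s→0} G(s) = G(0) = num(0)/den(0) = 0.5/20.028 = 0.02497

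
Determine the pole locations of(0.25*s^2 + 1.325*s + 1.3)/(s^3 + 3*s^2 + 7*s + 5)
Set denominator = 0: s^3 + 3*s^2 + 7*s + 5 = (s + 1)(s^2 + 2*s + 5) = 0 → Poles: -1, -1 + 2j, -1 - 2j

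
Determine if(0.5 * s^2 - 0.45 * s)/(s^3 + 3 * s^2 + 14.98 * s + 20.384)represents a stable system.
Denominator: s^3 + 3*s^2 + 14.98*s + 20.384 = (s + 1.6)(s^2 + 1.4*s + 12.74). Poles: -0.7 + 3.5j, -0.7 - 3.5j, -1.6. All Re(p)<0: Yes (stable)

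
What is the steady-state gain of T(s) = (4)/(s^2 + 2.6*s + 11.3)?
DC gain = T(0) = num(0)/den(0) = 4/11.3 = 0.354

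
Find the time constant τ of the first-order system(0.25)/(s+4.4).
First-order system: τ = -1/pole. Pole = -4.4. τ = -1/(-4.4) = 0.2273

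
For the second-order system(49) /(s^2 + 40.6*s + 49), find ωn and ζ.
Standard form: ωn²/(s²+2ζωn·s+ωn²).
const=49=ωn² → ωn=7, s coeff=40.6=2ζωn → ζ=2.9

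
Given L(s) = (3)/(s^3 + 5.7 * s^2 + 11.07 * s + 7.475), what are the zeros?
Numerator is a nonzero constant (3) → Zeros: none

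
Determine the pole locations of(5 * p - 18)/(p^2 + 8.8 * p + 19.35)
Set denominator = 0: p^2 + 8.8*p + 19.35 = (p + 4.5)(p + 4.3) = 0 → Poles: -4.3, -4.5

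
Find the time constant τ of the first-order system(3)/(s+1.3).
First-order system: τ = -1/pole. Pole = -1.3. τ = -1/(-1.3) = 0.7692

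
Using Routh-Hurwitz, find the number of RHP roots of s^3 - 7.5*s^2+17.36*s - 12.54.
Routh array:
s^3: [1, 17.36]; s^2: [-7.5, -12.54]; s^1: [15.688]; s^0: [-12.54]
First column: [1, -7.5, 15.688, -12.54]. Sign changes = RHP roots = 3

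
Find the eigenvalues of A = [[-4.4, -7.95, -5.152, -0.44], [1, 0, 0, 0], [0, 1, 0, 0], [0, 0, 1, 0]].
Eigenvalues solve det(λI - A) = 0.
Characteristic polynomial: λ^4 + 4.4*λ^3 + 7.95*λ^2 + 5.152*λ + 0.44 = 0.
Factor: (λ + 0.1)(λ + 1.1)(λ^2 + 3.2*λ + 4) = 0.
Roots: -0.1, -1.1, -1.6 + 1.2j, -1.6 - 1.2j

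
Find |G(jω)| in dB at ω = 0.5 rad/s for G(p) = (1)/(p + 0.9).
Substitute p = j*0.5: G(j0.5) = 0.849057 - 0.471698j.
|G(j0.5)| = sqrt(Re² + Im²) = 0.9713.
20*log₁₀(0.9713) = -0.25 dB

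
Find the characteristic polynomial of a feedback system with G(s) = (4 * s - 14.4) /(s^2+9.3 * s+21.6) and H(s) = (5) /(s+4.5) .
Characteristic poly = G_den * H_den + G_num * H_num = (s^3 + 13.8*s^2 + 63.45*s + 97.2) + (20*s - 72) = s^3 + 13.8*s^2 + 83.45*s + 25.2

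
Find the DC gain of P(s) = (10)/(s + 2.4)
DC gain = P(0) = num(0)/den(0) = 10/2.4 = 4.167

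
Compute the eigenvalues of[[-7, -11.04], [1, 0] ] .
Eigenvalues solve det(λI - A) = 0.
Characteristic polynomial: λ^2 + 7*λ + 11.04 = 0.
Factor: (λ + 4.6)(λ + 2.4) = 0.
Roots: -2.4, -4.6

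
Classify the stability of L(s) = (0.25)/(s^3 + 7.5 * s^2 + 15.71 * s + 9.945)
Denominator: s^3 + 7.5*s^2 + 15.71*s + 9.945 = (s + 1.7)(s + 1.3)(s + 4.5). Poles: -1.3, -1.7, -4.5. Stable (all poles in LHP)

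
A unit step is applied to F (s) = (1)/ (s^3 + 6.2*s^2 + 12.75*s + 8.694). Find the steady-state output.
FVT: lim_{t→∞} y(t) = lim_{s→0} s*Y(s) where Y(s) = F(s)/s.
= lim_{s→0} F(s) = F(0) = num(0)/den(0) = 1/8.694 = 0.115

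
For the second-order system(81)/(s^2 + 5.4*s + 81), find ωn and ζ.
Standard form: ωn²/(s²+2ζωn·s+ωn²).
const=81=ωn² → ωn=9, s coeff=5.4=2ζωn → ζ=0.3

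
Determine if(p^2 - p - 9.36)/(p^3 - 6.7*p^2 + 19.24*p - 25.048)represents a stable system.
Denominator: p^3 - 6.7*p^2 + 19.24*p - 25.048 = (p - 3.1)(p^2 - 3.6*p + 8.08). Poles: 1.8 + 2.2j, 1.8 - 2.2j, 3.1. All Re(p)<0: No (unstable)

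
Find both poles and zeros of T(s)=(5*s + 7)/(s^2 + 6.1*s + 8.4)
Set denominator = 0: s^2 + 6.1*s + 8.4 = (s + 2.1)(s + 4) = 0 → Poles: -2.1, -4
Set numerator = 0: 5*s + 7 = 0 → Zeros: -1.4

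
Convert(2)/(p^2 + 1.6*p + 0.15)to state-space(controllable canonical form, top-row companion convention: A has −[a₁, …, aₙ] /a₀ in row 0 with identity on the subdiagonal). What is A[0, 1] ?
Reachable canonical form for den = p^2 + 1.6*p + 0.15: top row of A = -[a₁,a₂,...,aₙ]/a₀, ones on the subdiagonal, zeros elsewhere.
A = [[-1.6, -0.15], [1, 0]].
A[0,1] = -0.15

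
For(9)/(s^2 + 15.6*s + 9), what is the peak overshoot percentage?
Standard form: ωn²/(s²+2ζωn·s+ωn²) → ωn = 3, ζ = 2.6.
ζ ≥ 1, so the response is non-oscillatory: peak overshoot = 0%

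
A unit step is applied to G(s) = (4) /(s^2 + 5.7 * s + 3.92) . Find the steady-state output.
FVT: lim_{t→∞} y(t) = lim_{s→0} s*Y(s) where Y(s) = G(s)/s.
= lim_{s→0} G(s) = G(0) = num(0)/den(0) = 4/3.92 = 1.02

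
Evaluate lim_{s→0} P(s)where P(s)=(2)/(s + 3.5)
DC gain = P(0) = num(0)/den(0) = 2/3.5 = 0.5714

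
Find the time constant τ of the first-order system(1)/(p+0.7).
First-order system: τ = -1/pole. Pole = -0.7. τ = -1/(-0.7) = 1.429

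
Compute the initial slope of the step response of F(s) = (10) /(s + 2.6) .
IVT: y'(0⁺) = lim_{s→∞} s²·Y(s) = lim_{s→∞} s·F(s).
deg(num) = 0, deg(den) = 1, relative degree = 1, so s·F(s) → (leading num)/(leading den) = 10/1 = 10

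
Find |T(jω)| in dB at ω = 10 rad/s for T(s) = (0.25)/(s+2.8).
Substitute s = j*10: T(j10) = 0.0064911 - 0.0231825j.
|T(j10)| = sqrt(Re² + Im²) = 0.02407.
20*log₁₀(0.02407) = -32.37 dB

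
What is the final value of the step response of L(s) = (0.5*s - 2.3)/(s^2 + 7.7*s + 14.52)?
FVT: lim_{t→∞} y(t) = lim_{s→0} s*Y(s) where Y(s) = L(s)/s.
= lim_{s→0} L(s) = L(0) = num(0)/den(0) = -2.3/14.52 = -0.1584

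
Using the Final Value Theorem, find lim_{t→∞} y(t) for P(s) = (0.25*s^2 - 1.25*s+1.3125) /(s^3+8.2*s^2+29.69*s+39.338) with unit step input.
FVT: lim_{t→∞} y(t) = lim_{s→0} s*Y(s) where Y(s) = P(s)/s.
= lim_{s→0} P(s) = P(0) = num(0)/den(0) = 1.3125/39.338 = 0.03336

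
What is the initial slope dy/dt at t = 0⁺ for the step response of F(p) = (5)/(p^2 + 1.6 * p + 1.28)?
IVT: y'(0⁺) = lim_{p→∞} p²·Y(p) = lim_{p→∞} p·F(p).
deg(num) = 0, deg(den) = 2, relative degree = 2 ≥ 2, so p·F(p) → 0. Initial slope = 0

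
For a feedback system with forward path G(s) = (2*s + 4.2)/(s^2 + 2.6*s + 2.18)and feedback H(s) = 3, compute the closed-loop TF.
Closed-loop T = G/(1+GH).
Numerator: G_num * H_den = 2*s + 4.2.
Denominator: G_den * H_den + G_num * H_num = (s^2 + 2.6*s + 2.18) + (6*s + 12.6) = s^2 + 8.6*s + 14.78.
T(s) = (2*s + 4.2)/(s^2 + 8.6*s + 14.78)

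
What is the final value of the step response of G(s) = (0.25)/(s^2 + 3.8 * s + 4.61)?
FVT: lim_{t→∞} y(t) = lim_{s→0} s*Y(s) where Y(s) = G(s)/s.
= lim_{s→0} G(s) = G(0) = num(0)/den(0) = 0.25/4.61 = 0.05423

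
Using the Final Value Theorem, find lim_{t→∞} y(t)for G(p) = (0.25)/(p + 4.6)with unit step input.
FVT: lim_{t→∞} y(t) = lim_{p→0} p*Y(p) where Y(p) = G(p)/p.
= lim_{p→0} G(p) = G(0) = num(0)/den(0) = 0.25/4.6 = 0.05435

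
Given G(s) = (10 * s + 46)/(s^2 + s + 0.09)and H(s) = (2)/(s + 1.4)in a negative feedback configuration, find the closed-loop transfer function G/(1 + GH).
Closed-loop T = G/(1+GH).
Numerator: G_num * H_den = 10*s^2 + 60*s + 64.4.
Denominator: G_den * H_den + G_num * H_num = (s^3 + 2.4*s^2 + 1.49*s + 0.126) + (20*s + 92) = s^3 + 2.4*s^2 + 21.49*s + 92.126.
T(s) = (10*s^2 + 60*s + 64.4)/(s^3 + 2.4*s^2 + 21.49*s + 92.126)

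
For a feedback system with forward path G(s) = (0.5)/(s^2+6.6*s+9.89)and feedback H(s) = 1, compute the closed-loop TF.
Closed-loop T = G/(1+GH).
Numerator: G_num * H_den = 0.5.
Denominator: G_den * H_den + G_num * H_num = (s^2 + 6.6*s + 9.89) + (0.5) = s^2 + 6.6*s + 10.39.
T(s) = (0.5)/(s^2 + 6.6*s + 10.39)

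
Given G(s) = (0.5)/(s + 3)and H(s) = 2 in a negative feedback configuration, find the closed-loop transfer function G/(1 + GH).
Closed-loop T = G/(1+GH).
Numerator: G_num * H_den = 0.5.
Denominator: G_den * H_den + G_num * H_num = (s + 3) + (1) = s + 4.
T(s) = (0.5)/(s + 4)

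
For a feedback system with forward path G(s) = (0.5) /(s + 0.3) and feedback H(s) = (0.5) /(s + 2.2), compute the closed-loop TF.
Closed-loop T = G/(1+GH).
Numerator: G_num * H_den = 0.5*s + 1.1.
Denominator: G_den * H_den + G_num * H_num = (s^2 + 2.5*s + 0.66) + (0.25) = s^2 + 2.5*s + 0.91.
T(s) = (0.5*s + 1.1)/(s^2 + 2.5*s + 0.91)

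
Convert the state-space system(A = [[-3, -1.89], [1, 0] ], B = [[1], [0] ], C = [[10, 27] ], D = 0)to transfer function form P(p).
P(p) = C(pI - A)⁻¹B + D.
Characteristic polynomial det(pI - A) = p^2 + 3*p + 1.89.
Numerator from C·adj(pI-A)·B + D·det(pI-A) = 10*p + 27.
P(p) = (10*p + 27)/(p^2 + 3*p + 1.89)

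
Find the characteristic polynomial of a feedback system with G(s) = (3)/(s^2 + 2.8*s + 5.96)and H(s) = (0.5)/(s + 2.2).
Characteristic poly = G_den * H_den + G_num * H_num = (s^3 + 5*s^2 + 12.12*s + 13.112) + (1.5) = s^3 + 5*s^2 + 12.12*s + 14.612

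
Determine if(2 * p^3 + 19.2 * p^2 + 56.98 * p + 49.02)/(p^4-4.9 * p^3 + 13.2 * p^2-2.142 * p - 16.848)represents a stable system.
Denominator: p^4 - 4.9*p^3 + 13.2*p^2 - 2.142*p - 16.848 = (p + 0.9)(p - 1.6)(p^2 - 4.2*p + 11.7). Poles: -0.9, 1.6, 2.1 + 2.7j, 2.1 - 2.7j. All Re(p)<0: No (unstable)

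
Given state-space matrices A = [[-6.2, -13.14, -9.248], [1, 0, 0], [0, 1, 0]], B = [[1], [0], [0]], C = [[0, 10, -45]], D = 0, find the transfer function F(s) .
F(s) = C(sI - A)⁻¹B + D.
Characteristic polynomial det(sI - A) = s^3 + 6.2*s^2 + 13.14*s + 9.248.
Numerator from C·adj(sI-A)·B + D·det(sI-A) = 10*s - 45.
F(s) = (10*s - 45)/(s^3 + 6.2*s^2 + 13.14*s + 9.248)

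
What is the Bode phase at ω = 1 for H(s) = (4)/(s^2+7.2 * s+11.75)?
Substitute s = j*1: H(j1) = 0.256866 - 0.17204j.
∠H(j1) = atan2(Im, Re) = atan2(-0.17204, 0.256866) = -33.81°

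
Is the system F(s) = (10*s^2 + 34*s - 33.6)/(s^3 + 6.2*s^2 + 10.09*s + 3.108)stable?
Denominator: s^3 + 6.2*s^2 + 10.09*s + 3.108 = (s + 0.4)(s + 3.7)(s + 2.1). Poles: -0.4, -2.1, -3.7. All Re(p)<0: Yes (stable)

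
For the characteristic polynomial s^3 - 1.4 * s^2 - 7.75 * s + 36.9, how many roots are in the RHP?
s^3 - 1.4*s^2 - 7.75*s + 36.9 = (s + 3.6)(s^2 - 5*s + 10.25). Poles: -3.6, 2.5 + 2j, 2.5 - 2j. RHP poles (Re>0): 2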